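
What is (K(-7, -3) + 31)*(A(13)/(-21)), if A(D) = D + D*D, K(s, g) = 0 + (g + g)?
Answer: -650/3 ≈ -216.67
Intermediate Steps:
K(s, g) = 2*g (K(s, g) = 0 + 2*g = 2*g)
A(D) = D + D²
(K(-7, -3) + 31)*(A(13)/(-21)) = (2*(-3) + 31)*((13*(1 + 13))/(-21)) = (-6 + 31)*((13*14)*(-1/21)) = 25*(182*(-1/21)) = 25*(-26/3) = -650/3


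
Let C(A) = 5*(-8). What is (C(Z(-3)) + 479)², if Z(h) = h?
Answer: 192721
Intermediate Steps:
C(A) = -40
(C(Z(-3)) + 479)² = (-40 + 479)² = 439² = 192721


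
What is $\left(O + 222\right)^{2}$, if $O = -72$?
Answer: $22500$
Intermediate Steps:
$\left(O + 222\right)^{2} = \left(-72 + 222\right)^{2} = 150^{2} = 22500$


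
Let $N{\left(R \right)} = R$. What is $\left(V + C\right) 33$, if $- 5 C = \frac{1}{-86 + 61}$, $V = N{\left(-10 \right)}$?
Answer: $- \frac{41217}{125} \approx -329.74$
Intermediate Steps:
$V = -10$
$C = \frac{1}{125}$ ($C = - \frac{1}{5 \left(-86 + 61\right)} = - \frac{1}{5 \left(-25\right)} = \left(- \frac{1}{5}\right) \left(- \frac{1}{25}\right) = \frac{1}{125} \approx 0.008$)
$\left(V + C\right) 33 = \left(-10 + \frac{1}{125}\right) 33 = \left(- \frac{1249}{125}\right) 33 = - \frac{41217}{125}$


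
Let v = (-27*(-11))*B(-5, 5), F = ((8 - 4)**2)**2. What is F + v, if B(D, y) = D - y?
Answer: -2714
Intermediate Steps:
F = 256 (F = (4**2)**2 = 16**2 = 256)
v = -2970 (v = (-27*(-11))*(-5 - 1*5) = 297*(-5 - 5) = 297*(-10) = -2970)
F + v = 256 - 2970 = -2714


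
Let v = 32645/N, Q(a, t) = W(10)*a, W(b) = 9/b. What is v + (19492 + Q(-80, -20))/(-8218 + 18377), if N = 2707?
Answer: 384210495/27500413 ≈ 13.971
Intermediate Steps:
Q(a, t) = 9*a/10 (Q(a, t) = (9/10)*a = (9*(⅒))*a = 9*a/10)
v = 32645/2707 ≈ 12.059
v + (19492 + Q(-80, -20))/(-8218 + 18377) = 32645/2707 + (19492 + (9/10)*(-80))/(-8218 + 18377) = 32645/2707 + (19492 - 72)/10159 = 32645/2707 + 19420*(1/10159) = 32645/2707 + 19420/10159 = 384210495/27500413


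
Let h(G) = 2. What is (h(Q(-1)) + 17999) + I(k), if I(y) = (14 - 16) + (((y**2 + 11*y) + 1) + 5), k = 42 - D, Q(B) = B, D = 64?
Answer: 18247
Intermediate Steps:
k = -22 (k = 42 - 1*64 = 42 - 64 = -22)
I(y) = 4 + y**2 + 11*y (I(y) = -2 + ((1 + y**2 + 11*y) + 5) = -2 + (6 + y**2 + 11*y) = 4 + y**2 + 11*y)
(h(Q(-1)) + 17999) + I(k) = (2 + 17999) + (4 + (-22)**2 + 11*(-22)) = 18001 + (4 + 484 - 242) = 18001 + 246 = 18247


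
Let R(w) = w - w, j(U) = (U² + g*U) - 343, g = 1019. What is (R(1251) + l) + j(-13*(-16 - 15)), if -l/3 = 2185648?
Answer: -5984221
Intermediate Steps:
l = -6556944 (l = -3*2185648 = -6556944)
j(U) = -343 + U² + 1019*U (j(U) = (U² + 1019*U) - 343 = -343 + U² + 1019*U)
R(w) = 0
(R(1251) + l) + j(-13*(-16 - 15)) = (0 - 6556944) + (-343 + (-13*(-16 - 15))² + 1019*(-13*(-16 - 15))) = -6556944 + (-343 + (-13*(-31))² + 1019*(-13*(-31))) = -6556944 + (-343 + 403² + 1019*403) = -6556944 + (-343 + 162409 + 410657) = -6556944 + 572723 = -5984221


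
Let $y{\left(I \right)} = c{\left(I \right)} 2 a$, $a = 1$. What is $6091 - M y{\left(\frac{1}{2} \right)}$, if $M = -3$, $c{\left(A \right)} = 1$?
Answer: $6097$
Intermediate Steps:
$y{\left(I \right)} = 2$ ($y{\left(I \right)} = 1 \cdot 2 \cdot 1 = 2 \cdot 1 = 2$)
$6091 - M y{\left(\frac{1}{2} \right)} = 6091 - \left(-3\right) 2 = 6091 - -6 = 6091 + 6 = 6097$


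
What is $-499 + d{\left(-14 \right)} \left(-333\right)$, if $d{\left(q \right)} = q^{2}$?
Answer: $-65767$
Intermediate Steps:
$-499 + d{\left(-14 \right)} \left(-333\right) = -499 + \left(-14\right)^{2} \left(-333\right) = -499 + 196 \left(-333\right) = -499 - 65268 = -65767$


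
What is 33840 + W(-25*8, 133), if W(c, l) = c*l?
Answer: 7240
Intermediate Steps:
33840 + W(-25*8, 133) = 33840 - 25*8*133 = 33840 - 200*133 = 33840 - 26600 = 7240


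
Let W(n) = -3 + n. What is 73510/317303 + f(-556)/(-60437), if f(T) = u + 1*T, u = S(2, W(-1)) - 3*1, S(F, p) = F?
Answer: 4619461641/19176841411 ≈ 0.24089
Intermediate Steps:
u = -1 (u = 2 - 3*1 = 2 - 3 = -1)
f(T) = -1 + T (f(T) = -1 + 1*T = -1 + T)
73510/317303 + f(-556)/(-60437) = 73510/317303 + (-1 - 556)/(-60437) = 73510*(1/317303) - 557*(-1/60437) = 73510/317303 + 557/60437 = 4619461641/19176841411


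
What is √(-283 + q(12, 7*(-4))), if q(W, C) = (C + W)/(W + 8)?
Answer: I*√7095/5 ≈ 16.846*I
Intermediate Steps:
q(W, C) = (C + W)/(8 + W)
√(-283 + q(12, 7*(-4))) = √(-283 + (7*(-4) + 12)/(8 + 12)) = √(-283 + (-28 + 12)/20) = √(-283 + (1/20)*(-16)) = √(-283 - ⅘) = √(-1419/5) = I*√7095/5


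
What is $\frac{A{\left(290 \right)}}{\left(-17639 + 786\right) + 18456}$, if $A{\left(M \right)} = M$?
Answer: $\frac{290}{1603} \approx 0.18091$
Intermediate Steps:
$\frac{A{\left(290 \right)}}{\left(-17639 + 786\right) + 18456} = \frac{290}{\left(-17639 + 786\right) + 18456} = \frac{290}{-16853 + 18456} = \frac{290}{1603}$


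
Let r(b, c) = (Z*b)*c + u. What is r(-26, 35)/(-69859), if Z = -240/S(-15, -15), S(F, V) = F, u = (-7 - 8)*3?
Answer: 14605/69859 ≈ 0.20906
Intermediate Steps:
u = -45 (u = -15*3 = -45)
Z = 16 (Z = -240/(-15) = -240*(-1/15) = 16)
r(b, c) = -45 + 16*b*c (r(b, c) = (16*b)*c - 45 = 16*b*c - 45 = -45 + 16*b*c)
r(-26, 35)/(-69859) = (-45 + 16*(-26)*35)/(-69859) = (-45 - 14560)*(-1/69859) = -14605*(-1/69859) = 14605/69859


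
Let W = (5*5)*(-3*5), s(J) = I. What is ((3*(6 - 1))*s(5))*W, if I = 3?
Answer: -16875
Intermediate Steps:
s(J) = 3
W = -375 (W = 25*(-15) = -375)
((3*(6 - 1))*s(5))*W = ((3*(6 - 1))*3)*(-375) = ((3*5)*3)*(-375) = (15*3)*(-375) = 45*(-375) = -16875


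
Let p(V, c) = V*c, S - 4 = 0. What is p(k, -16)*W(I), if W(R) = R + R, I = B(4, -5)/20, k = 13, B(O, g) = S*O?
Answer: -1664/5 ≈ -332.80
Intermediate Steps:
S = 4 (S = 4 + 0 = 4)
B(O, g) = 4*O
I = ⅘ (I = (4*4)/20 = 16*(1/20) = ⅘ ≈ 0.80000)
W(R) = 2*R
p(k, -16)*W(I) = (13*(-16))*(2*(⅘)) = -208*8/5 = -1664/5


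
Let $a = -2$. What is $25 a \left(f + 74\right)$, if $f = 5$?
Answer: $-3950$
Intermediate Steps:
$25 a \left(f + 74\right) = 25 \left(-2\right) \left(5 + 74\right) = \left(-50\right) 79 = -3950$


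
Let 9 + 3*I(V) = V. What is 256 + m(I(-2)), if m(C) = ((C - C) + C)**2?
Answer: 2425/9 ≈ 269.44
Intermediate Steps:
I(V) = -3 + V/3
m(C) = C**2 (m(C) = (0 + C)**2 = C**2)
256 + m(I(-2)) = 256 + (-3 + (1/3)*(-2))**2 = 256 + (-3 - 2/3)**2 = 256 + (-11/3)**2 = 256 + 121/9 = 2425/9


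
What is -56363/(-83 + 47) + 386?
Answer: 70259/36 ≈ 1951.6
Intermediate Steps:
-56363/(-83 + 47) + 386 = -56363/(-36) + 386 = -56363*(-1)/36 + 386 = -157*(-359/36) + 386 = 56363/36 + 386 = 70259/36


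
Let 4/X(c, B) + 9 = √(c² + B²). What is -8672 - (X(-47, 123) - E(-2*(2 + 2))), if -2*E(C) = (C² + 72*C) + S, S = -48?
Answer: -144820780/17257 - 4*√17338/17257 ≈ -8392.0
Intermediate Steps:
E(C) = 24 - 36*C - C²/2 (E(C) = -((C² + 72*C) - 48)/2 = -(-48 + C² + 72*C)/2 = 24 - 36*C - C²/2)
X(c, B) = 4/(-9 + √(B² + c²)) (X(c, B) = 4/(-9 + √(c² + B²)) = 4/(-9 + √(B² + c²)))
-8672 - (X(-47, 123) - E(-2*(2 + 2))) = -8672 - (4/(-9 + √(123² + (-47)²)) - (24 - (-72)*(2 + 2) - 4*(2 + 2)²/2)) = -8672 - (4/(-9 + √(15129 + 2209)) - (24 - (-72)*4 - (-2*4)²/2)) = -8672 - (4/(-9 + √17338) - (24 - 36*(-8) - ½*(-8)²)) = -8672 - (4/(-9 + √17338) - (24 + 288 - ½*64)) = -8672 - (4/(-9 + √17338) - (24 + 288 - 32)) = -8672 - (4/(-9 + √17338) - 1*280) = -8672 - (4/(-9 + √17338) - 280) = -8672 - (-280 + 4/(-9 + √17338)) = -8672 + (280 - 4/(-9 + √17338)) = -8392 - 4/(-9 + √17338)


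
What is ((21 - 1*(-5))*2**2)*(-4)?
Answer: -416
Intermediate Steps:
((21 - 1*(-5))*2**2)*(-4) = ((21 + 5)*4)*(-4) = (26*4)*(-4) = 104*(-4) = -416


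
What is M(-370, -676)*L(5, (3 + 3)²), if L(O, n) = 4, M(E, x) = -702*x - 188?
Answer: 1897456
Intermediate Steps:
M(E, x) = -188 - 702*x
M(-370, -676)*L(5, (3 + 3)²) = (-188 - 702*(-676))*4 = (-188 + 474552)*4 = 474364*4 = 1897456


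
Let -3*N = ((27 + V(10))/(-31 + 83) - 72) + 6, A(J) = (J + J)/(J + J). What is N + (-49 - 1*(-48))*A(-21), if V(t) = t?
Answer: 3239/156 ≈ 20.763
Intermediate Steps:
A(J) = 1 (A(J) = (2*J)/((2*J)) = (2*J)*(1/(2*J)) = 1)
N = 3395/156 (N = -(((27 + 10)/(-31 + 83) - 72) + 6)/3 = -((37/52 - 72) + 6)/3 = -(-3707/52 + 6)/3 = -⅓*(-3395/52) = 3395/156 ≈ 21.763)
N + (-49 - 1*(-48))*A(-21) = 3395/156 + (-49 - 1*(-48))*1 = 3395/156 + (-49 + 48)*1 = 3395/156 - 1*1 = 3395/156 - 1 = 3239/156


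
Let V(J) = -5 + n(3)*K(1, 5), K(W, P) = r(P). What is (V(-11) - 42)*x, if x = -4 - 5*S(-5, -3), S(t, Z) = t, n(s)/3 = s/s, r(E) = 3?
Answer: -798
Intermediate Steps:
K(W, P) = 3
n(s) = 3 (n(s) = 3*(s/s) = 3*1 = 3)
V(J) = 4 (V(J) = -5 + 3*3 = -5 + 9 = 4)
x = 21 (x = -4 - 5*(-5) = -4 + 25 = 21)
(V(-11) - 42)*x = (4 - 42)*21 = -38*21 = -798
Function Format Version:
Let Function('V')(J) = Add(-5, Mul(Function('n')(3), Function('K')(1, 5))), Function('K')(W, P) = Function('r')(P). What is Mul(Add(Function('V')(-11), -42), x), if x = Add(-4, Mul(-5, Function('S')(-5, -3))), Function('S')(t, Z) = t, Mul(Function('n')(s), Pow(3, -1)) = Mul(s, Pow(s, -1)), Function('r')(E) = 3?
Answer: -798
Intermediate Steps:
Function('K')(W, P) = 3
Function('n')(s) = 3 (Function('n')(s) = Mul(3, Mul(s, Pow(s, -1))) = Mul(3, 1) = 3)
Function('V')(J) = 4 (Function('V')(J) = Add(-5, Mul(3, 3)) = Add(-5, 9) = 4)
x = 21 (x = Add(-4, Mul(-5, -5)) = Add(-4, 25) = 21)
Mul(Add(Function('V')(-11), -42), x) = Mul(Add(4, -42), 21) = Mul(-38, 21) = -798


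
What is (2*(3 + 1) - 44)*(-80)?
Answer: 2880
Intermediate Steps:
(2*(3 + 1) - 44)*(-80) = (2*4 - 44)*(-80) = (8 - 44)*(-80) = -36*(-80) = 2880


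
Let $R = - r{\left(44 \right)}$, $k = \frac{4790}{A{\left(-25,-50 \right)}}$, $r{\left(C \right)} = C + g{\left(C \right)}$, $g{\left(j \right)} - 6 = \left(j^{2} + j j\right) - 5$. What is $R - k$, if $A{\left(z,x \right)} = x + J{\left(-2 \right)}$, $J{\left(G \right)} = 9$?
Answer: $- \frac{155807}{41} \approx -3800.2$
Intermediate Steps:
$g{\left(j \right)} = 1 + 2 j^{2}$ ($g{\left(j \right)} = 6 - \left(5 - j^{2} - j j\right) = 6 + \left(\left(j^{2} + j^{2}\right) - 5\right) = 6 + \left(2 j^{2} - 5\right) = 6 + \left(-5 + 2 j^{2}\right) = 1 + 2 j^{2}$)
$A{\left(z,x \right)} = 9 + x$ ($A{\left(z,x \right)} = x + 9 = 9 + x$)
$r{\left(C \right)} = 1 + C + 2 C^{2}$ ($r{\left(C \right)} = C + \left(1 + 2 C^{2}\right) = 1 + C + 2 C^{2}$)
$k = - \frac{4790}{41}$ ($k = \frac{4790}{9 - 50} = \frac{4790}{-41} = 4790 \left(- \frac{1}{41}\right) = - \frac{4790}{41} \approx -116.83$)
$R = -3917$ ($R = - (1 + 44 + 2 \cdot 44^{2}) = - (1 + 44 + 2 \cdot 1936) = - (1 + 44 + 3872) = \left(-1\right) 3917 = -3917$)
$R - k = -3917 - - \frac{4790}{41} = -3917 + \frac{4790}{41} = - \frac{155807}{41}$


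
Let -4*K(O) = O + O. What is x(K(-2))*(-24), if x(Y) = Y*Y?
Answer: -24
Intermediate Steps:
K(O) = -O/2 (K(O) = -(O + O)/4 = -O/2)
x(Y) = Y**2
x(K(-2))*(-24) = (-1/2*(-2))**2*(-24) = 1**2*(-24) = 1*(-24) = -24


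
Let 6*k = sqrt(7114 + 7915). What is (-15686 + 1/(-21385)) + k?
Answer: -335445111/21385 + sqrt(15029)/6 ≈ -15666.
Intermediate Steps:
k = sqrt(15029)/6 (k = sqrt(7114 + 7915)/6 = sqrt(15029)/6 ≈ 20.432)
(-15686 + 1/(-21385)) + k = (-15686 + 1/(-21385)) + sqrt(15029)/6 = (-15686 - 1/21385) + sqrt(15029)/6 = -335445111/21385 + sqrt(15029)/6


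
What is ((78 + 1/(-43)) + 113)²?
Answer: 67436944/1849 ≈ 36472.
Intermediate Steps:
((78 + 1/(-43)) + 113)² = ((78 - 1/43) + 113)² = (3353/43 + 113)² = (8212/43)² = 67436944/1849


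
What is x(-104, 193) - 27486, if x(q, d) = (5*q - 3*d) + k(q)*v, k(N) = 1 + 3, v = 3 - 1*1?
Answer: -28577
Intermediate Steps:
v = 2 (v = 3 - 1 = 2)
k(N) = 4
x(q, d) = 8 - 3*d + 5*q (x(q, d) = (5*q - 3*d) + 4*2 = (-3*d + 5*q) + 8 = 8 - 3*d + 5*q)
x(-104, 193) - 27486 = (8 - 3*193 + 5*(-104)) - 27486 = (8 - 579 - 520) - 27486 = -1091 - 27486 = -28577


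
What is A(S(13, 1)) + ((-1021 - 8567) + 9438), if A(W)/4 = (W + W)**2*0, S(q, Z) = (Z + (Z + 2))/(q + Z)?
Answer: -150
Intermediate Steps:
S(q, Z) = (2 + 2*Z)/(Z + q) (S(q, Z) = (Z + (2 + Z))/(Z + q) = (2 + 2*Z)/(Z + q))
A(W) = 0 (A(W) = 4*((W + W)**2*0) = 4*((2*W)**2*0) = 4*((4*W**2)*0) = 4*0 = 0)
A(S(13, 1)) + ((-1021 - 8567) + 9438) = 0 + ((-1021 - 8567) + 9438) = 0 + (-9588 + 9438) = 0 - 150 = -150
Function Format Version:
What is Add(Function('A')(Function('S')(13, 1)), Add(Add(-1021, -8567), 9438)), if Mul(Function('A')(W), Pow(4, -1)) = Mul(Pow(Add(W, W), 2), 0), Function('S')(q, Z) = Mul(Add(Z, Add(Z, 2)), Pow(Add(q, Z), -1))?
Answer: -150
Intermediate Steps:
Function('S')(q, Z) = Mul(Pow(Add(Z, q), -1), Add(2, Mul(2, Z))) (Function('S')(q, Z) = Mul(Add(Z, Add(2, Z)), Pow(Add(Z, q), -1)) = Mul(Add(2, Mul(2, Z)), Pow(Add(Z, q), -1)) = Mul(Pow(Add(Z, q), -1), Add(2, Mul(2, Z))))
Function('A')(W) = 0 (Function('A')(W) = Mul(4, Mul(Pow(Add(W, W), 2), 0)) = Mul(4, Mul(Pow(Mul(2, W), 2), 0)) = Mul(4, Mul(Mul(4, Pow(W, 2)), 0)) = Mul(4, 0) = 0)
Add(Function('A')(Function('S')(13, 1)), Add(Add(-1021, -8567), 9438)) = Add(0, Add(Add(-1021, -8567), 9438)) = Add(0, Add(-9588, 9438)) = Add(0, -150) = -150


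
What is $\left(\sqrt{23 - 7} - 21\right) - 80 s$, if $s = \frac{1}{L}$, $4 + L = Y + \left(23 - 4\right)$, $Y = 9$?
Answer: $- \frac{61}{3} \approx -20.333$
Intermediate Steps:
$L = 24$ ($L = -4 + \left(9 + \left(23 - 4\right)\right) = -4 + \left(9 + 19\right) = -4 + 28 = 24$)
$s = \frac{1}{24} \approx 0.041667$
$\left(\sqrt{23 - 7} - 21\right) - 80 s = \left(\sqrt{23 - 7} - 21\right) - \frac{10}{3} = \left(\sqrt{16} - 21\right) - \frac{10}{3} = \left(4 - 21\right) - \frac{10}{3} = -17 - \frac{10}{3} = - \frac{61}{3}$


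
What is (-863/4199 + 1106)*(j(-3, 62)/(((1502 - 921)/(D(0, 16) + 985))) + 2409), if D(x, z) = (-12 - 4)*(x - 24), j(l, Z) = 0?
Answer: 11185543479/4199 ≈ 2.6639e+6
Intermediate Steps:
D(x, z) = 384 - 16*x (D(x, z) = -16*(-24 + x) = 384 - 16*x)
(-863/4199 + 1106)*(j(-3, 62)/(((1502 - 921)/(D(0, 16) + 985))) + 2409) = (-863/4199 + 1106)*(0/(((1502 - 921)/((384 - 16*0) + 985))) + 2409) = (-863*1/4199 + 1106)*(0/((581/((384 + 0) + 985))) + 2409) = (-863/4199 + 1106)*(0/((581/(384 + 985))) + 2409) = 4643231*(0/((581/1369)) + 2409)/4199 = 4643231*(0/((581*(1/1369))) + 2409)/4199 = 4643231*(0/(581/1369) + 2409)/4199 = 4643231*(0*(1369/581) + 2409)/4199 = 4643231*(0 + 2409)/4199 = (4643231/4199)*2409 = 11185543479/4199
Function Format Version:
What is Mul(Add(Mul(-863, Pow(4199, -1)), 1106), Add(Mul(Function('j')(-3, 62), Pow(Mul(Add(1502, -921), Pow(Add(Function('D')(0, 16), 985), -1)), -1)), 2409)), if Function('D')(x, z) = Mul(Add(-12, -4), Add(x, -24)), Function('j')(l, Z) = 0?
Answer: Rational(11185543479, 4199) ≈ 2.6639e+6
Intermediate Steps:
Function('D')(x, z) = Add(384, Mul(-16, x)) (Function('D')(x, z) = Mul(-16, Add(-24, x)) = Add(384, Mul(-16, x)))
Mul(Add(Mul(-863, Pow(4199, -1)), 1106), Add(Mul(Function('j')(-3, 62), Pow(Mul(Add(1502, -921), Pow(Add(Function('D')(0, 16), 985), -1)), -1)), 2409)) = Mul(Add(Mul(-863, Pow(4199, -1)), 1106), Add(Mul(0, Pow(Mul(Add(1502, -921), Pow(Add(Add(384, Mul(-16, 0)), 985), -1)), -1)), 2409)) = Mul(Add(Mul(-863, Rational(1, 4199)), 1106), Add(Mul(0, Pow(Mul(581, Pow(Add(Add(384, 0), 985), -1)), -1)), 2409)) = Mul(Add(Rational(-863, 4199), 1106), Add(Mul(0, Pow(Mul(581, Pow(Add(384, 985), -1)), -1)), 2409)) = Mul(Rational(4643231, 4199), Add(Mul(0, Pow(Mul(581, Pow(1369, -1)), -1)), 2409)) = Mul(Rational(4643231, 4199), Add(Mul(0, Pow(Mul(581, Rational(1, 1369)), -1)), 2409)) = Mul(Rational(4643231, 4199), Add(Mul(0, Pow(Rational(581, 1369), -1)), 2409)) = Mul(Rational(4643231, 4199), Add(Mul(0, Rational(1369, 581)), 2409)) = Mul(Rational(4643231, 4199), Add(0, 2409)) = Mul(Rational(4643231, 4199), 2409) = Rational(11185543479, 4199)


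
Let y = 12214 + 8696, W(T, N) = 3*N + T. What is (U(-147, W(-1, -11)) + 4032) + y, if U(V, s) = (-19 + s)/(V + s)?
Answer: 4514555/181 ≈ 24942.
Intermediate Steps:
W(T, N) = T + 3*N
U(V, s) = (-19 + s)/(V + s)
y = 20910
(U(-147, W(-1, -11)) + 4032) + y = ((-19 + (-1 + 3*(-11)))/(-147 + (-1 + 3*(-11))) + 4032) + 20910 = ((-19 + (-1 - 33))/(-147 + (-1 - 33)) + 4032) + 20910 = ((-19 - 34)/(-147 - 34) + 4032) + 20910 = (-53/(-181) + 4032) + 20910 = (-1/181*(-53) + 4032) + 20910 = (53/181 + 4032) + 20910 = 729845/181 + 20910 = 4514555/181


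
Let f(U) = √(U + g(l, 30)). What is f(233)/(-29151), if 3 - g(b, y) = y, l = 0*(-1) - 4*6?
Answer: -√206/29151 ≈ -0.00049236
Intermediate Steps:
l = -24 (l = 0 - 24 = -24)
g(b, y) = 3 - y
f(U) = √(-27 + U) (f(U) = √(U + (3 - 1*30)) = √(U + (3 - 30)) = √(U - 27) = √(-27 + U))
f(233)/(-29151) = √(-27 + 233)/(-29151) = √206*(-1/29151) = -√206/29151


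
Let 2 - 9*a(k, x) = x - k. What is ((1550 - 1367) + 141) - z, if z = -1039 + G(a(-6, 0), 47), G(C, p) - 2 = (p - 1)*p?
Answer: -801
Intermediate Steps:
a(k, x) = 2/9 - x/9 + k/9 (a(k, x) = 2/9 - (x - k)/9 = 2/9 + (-x/9 + k/9) = 2/9 - x/9 + k/9)
G(C, p) = 2 + p*(-1 + p) (G(C, p) = 2 + (p - 1)*p = 2 + (-1 + p)*p = 2 + p*(-1 + p))
z = 1125 (z = -1039 + (2 + 47² - 1*47) = -1039 + (2 + 2209 - 47) = -1039 + 2164 = 1125)
((1550 - 1367) + 141) - z = ((1550 - 1367) + 141) - 1*1125 = (183 + 141) - 1125 = 324 - 1125 = -801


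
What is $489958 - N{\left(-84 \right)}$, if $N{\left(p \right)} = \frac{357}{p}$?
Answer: $\frac{1959849}{4} \approx 4.8996 \cdot 10^{5}$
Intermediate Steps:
$489958 - N{\left(-84 \right)} = 489958 - \frac{357}{-84} = 489958 - 357 \left(- \frac{1}{84}\right) = 489958 - - \frac{17}{4} = 489958 + \frac{17}{4} = \frac{1959849}{4}$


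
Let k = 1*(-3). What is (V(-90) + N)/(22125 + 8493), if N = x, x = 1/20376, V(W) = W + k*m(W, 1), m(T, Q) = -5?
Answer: -1528199/623872368 ≈ -0.0024495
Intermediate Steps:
k = -3
V(W) = 15 + W (V(W) = W - 3*(-5) = W + 15 = 15 + W)
x = 1/20376 ≈ 4.9077e-5
N = 1/20376 ≈ 4.9077e-5
(V(-90) + N)/(22125 + 8493) = ((15 - 90) + 1/20376)/(22125 + 8493) = (-75 + 1/20376)/30618 = -1528199/20376*1/30618 = -1528199/623872368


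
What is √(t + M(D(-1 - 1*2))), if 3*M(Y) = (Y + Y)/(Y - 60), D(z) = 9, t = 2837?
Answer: √819859/17 ≈ 53.262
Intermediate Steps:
M(Y) = 2*Y/(3*(-60 + Y)) (M(Y) = ((Y + Y)/(Y - 60))/3 = ((2*Y)/(-60 + Y))/3 = (2*Y/(-60 + Y))/3 = 2*Y/(3*(-60 + Y)))
√(t + M(D(-1 - 1*2))) = √(2837 + (⅔)*9/(-60 + 9)) = √(2837 + (⅔)*9/(-51)) = √(2837 + (⅔)*9*(-1/51)) = √(2837 - 2/17) = √(48227/17) = √819859/17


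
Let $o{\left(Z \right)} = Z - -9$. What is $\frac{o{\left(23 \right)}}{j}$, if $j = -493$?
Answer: $- \frac{32}{493} \approx -0.064909$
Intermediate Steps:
$o{\left(Z \right)} = 9 + Z$ ($o{\left(Z \right)} = Z + 9 = 9 + Z$)
$\frac{o{\left(23 \right)}}{j} = \frac{9 + 23}{-493} = 32 \left(- \frac{1}{493}\right) = - \frac{32}{493}$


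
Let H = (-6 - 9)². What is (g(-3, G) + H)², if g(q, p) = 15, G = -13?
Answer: 57600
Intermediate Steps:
H = 225 (H = (-15)² = 225)
(g(-3, G) + H)² = (15 + 225)² = 240² = 57600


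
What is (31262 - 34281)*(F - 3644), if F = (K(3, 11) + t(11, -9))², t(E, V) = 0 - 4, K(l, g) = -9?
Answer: 10491025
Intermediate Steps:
t(E, V) = -4
F = 169 (F = (-9 - 4)² = (-13)² = 169)
(31262 - 34281)*(F - 3644) = (31262 - 34281)*(169 - 3644) = -3019*(-3475) = 10491025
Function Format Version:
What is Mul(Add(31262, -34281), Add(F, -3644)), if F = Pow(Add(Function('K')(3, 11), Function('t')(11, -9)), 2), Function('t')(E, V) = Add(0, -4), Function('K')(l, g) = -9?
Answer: 10491025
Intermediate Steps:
Function('t')(E, V) = -4
F = 169 (F = Pow(Add(-9, -4), 2) = Pow(-13, 2) = 169)
Mul(Add(31262, -34281), Add(F, -3644)) = Mul(Add(31262, -34281), Add(169, -3644)) = Mul(-3019, -3475) = 10491025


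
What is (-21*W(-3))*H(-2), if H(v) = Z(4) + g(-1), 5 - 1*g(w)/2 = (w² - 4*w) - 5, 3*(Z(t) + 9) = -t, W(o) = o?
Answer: -21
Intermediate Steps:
Z(t) = -9 - t/3 (Z(t) = -9 + (-t)/3 = -9 - t/3)
g(w) = 20 - 2*w² + 8*w (g(w) = 10 - 2*((w² - 4*w) - 5) = 10 - 2*(-5 + w² - 4*w) = 10 + (10 - 2*w² + 8*w) = 20 - 2*w² + 8*w)
H(v) = -⅓ (H(v) = (-9 - ⅓*4) + (20 - 2*(-1)² + 8*(-1)) = (-9 - 4/3) + (20 - 2*1 - 8) = -31/3 + (20 - 2 - 8) = -31/3 + 10 = -⅓)
(-21*W(-3))*H(-2) = -21*(-3)*(-⅓) = 63*(-⅓) = -21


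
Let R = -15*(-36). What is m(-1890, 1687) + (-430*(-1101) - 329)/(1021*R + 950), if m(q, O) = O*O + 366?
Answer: 1572002830251/552290 ≈ 2.8463e+6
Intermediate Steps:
m(q, O) = 366 + O² (m(q, O) = O² + 366 = 366 + O²)
R = 540
m(-1890, 1687) + (-430*(-1101) - 329)/(1021*R + 950) = (366 + 1687²) + (-430*(-1101) - 329)/(1021*540 + 950) = (366 + 2845969) + (473430 - 329)/(551340 + 950) = 2846335 + 473101/552290 = 1572002830251/552290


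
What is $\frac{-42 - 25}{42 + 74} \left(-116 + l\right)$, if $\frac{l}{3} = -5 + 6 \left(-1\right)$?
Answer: $\frac{9983}{116} \approx 86.06$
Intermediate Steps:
$l = -33$ ($l = 3 \left(-5 + 6 \left(-1\right)\right) = 3 \left(-5 - 6\right) = 3 \left(-11\right) = -33$)
$\frac{-42 - 25}{42 + 74} \left(-116 + l\right) = \frac{-42 - 25}{42 + 74} \left(-116 - 33\right) = - \frac{67}{116} \left(-149\right) = \left(-67\right) \frac{1}{116} \left(-149\right) = \left(- \frac{67}{116}\right) \left(-149\right) = \frac{9983}{116}$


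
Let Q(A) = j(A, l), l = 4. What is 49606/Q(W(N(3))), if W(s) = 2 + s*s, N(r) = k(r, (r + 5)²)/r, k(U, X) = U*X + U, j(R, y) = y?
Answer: 24803/2 ≈ 12402.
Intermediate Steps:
k(U, X) = U + U*X
N(r) = 1 + (5 + r)² (N(r) = (r*(1 + (r + 5)²))/r = (r*(1 + (5 + r)²))/r = 1 + (5 + r)²)
W(s) = 2 + s²
Q(A) = 4
49606/Q(W(N(3))) = 49606/4 = 49606*(¼) = 24803/2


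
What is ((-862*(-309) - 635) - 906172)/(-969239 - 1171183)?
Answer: 213483/713474 ≈ 0.29922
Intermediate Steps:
((-862*(-309) - 635) - 906172)/(-969239 - 1171183) = ((266358 - 635) - 906172)/(-2140422) = (265723 - 906172)*(-1/2140422) = -640449*(-1/2140422) = 213483/713474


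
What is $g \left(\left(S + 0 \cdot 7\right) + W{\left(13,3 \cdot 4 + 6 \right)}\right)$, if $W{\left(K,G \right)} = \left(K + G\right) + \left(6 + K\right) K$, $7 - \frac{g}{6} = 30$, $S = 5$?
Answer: $-39054$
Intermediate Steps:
$g = -138$ ($g = 42 - 180 = -138$)
$W{\left(K,G \right)} = G + K + K \left(6 + K\right)$ ($W{\left(K,G \right)} = \left(G + K\right) + K \left(6 + K\right) = G + K + K \left(6 + K\right)$)
$g \left(\left(S + 0 \cdot 7\right) + W{\left(13,3 \cdot 4 + 6 \right)}\right) = - 138 \left(\left(5 + 0 \cdot 7\right) + \left(\left(3 \cdot 4 + 6\right) + 13^{2} + 7 \cdot 13\right)\right) = - 138 \left(\left(5 + 0\right) + \left(\left(12 + 6\right) + 169 + 91\right)\right) = - 138 \left(5 + \left(18 + 169 + 91\right)\right) = - 138 \left(5 + 278\right) = \left(-138\right) 283 = -39054$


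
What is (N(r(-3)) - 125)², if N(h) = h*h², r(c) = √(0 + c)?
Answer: 15598 + 750*I*√3 ≈ 15598.0 + 1299.0*I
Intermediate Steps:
r(c) = √c
N(h) = h³
(N(r(-3)) - 125)² = ((√(-3))³ - 125)² = ((I*√3)³ - 125)² = (-3*I*√3 - 125)² = (-125 - 3*I*√3)²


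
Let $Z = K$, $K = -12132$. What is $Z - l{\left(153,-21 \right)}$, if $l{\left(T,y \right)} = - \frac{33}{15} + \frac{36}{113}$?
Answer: $- \frac{6853517}{565} \approx -12130.0$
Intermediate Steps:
$Z = -12132$
$l{\left(T,y \right)} = - \frac{1063}{565}$ ($l{\left(T,y \right)} = \left(-33\right) \frac{1}{15} + 36 \cdot \frac{1}{113} = - \frac{11}{5} + \frac{36}{113} = - \frac{1063}{565}$)
$Z - l{\left(153,-21 \right)} = -12132 - - \frac{1063}{565} = -12132 + \frac{1063}{565} = - \frac{6853517}{565}$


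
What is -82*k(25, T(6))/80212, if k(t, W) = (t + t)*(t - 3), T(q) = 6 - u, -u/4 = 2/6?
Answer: -2050/1823 ≈ -1.1245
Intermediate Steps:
u = -4/3 (u = -8/6 = -4*⅓ = -4/3 ≈ -1.3333)
T(q) = 22/3 (T(q) = 6 - 1*(-4/3) = 6 + 4/3 = 22/3)
k(t, W) = 2*t*(-3 + t) (k(t, W) = (2*t)*(-3 + t) = 2*t*(-3 + t))
-82*k(25, T(6))/80212 = -164*25*(-3 + 25)/80212 = -164*25*22*(1/80212) = -82*1100*(1/80212) = -90200*1/80212 = -2050/1823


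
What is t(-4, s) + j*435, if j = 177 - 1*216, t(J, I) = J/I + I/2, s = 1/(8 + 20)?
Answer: -956311/56 ≈ -17077.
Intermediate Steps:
s = 1/28 ≈ 0.035714
t(J, I) = I/2 + J/I (t(J, I) = J/I + I*(½) = J/I + I/2 = I/2 + J/I)
j = -39 (j = 177 - 216 = -39)
t(-4, s) + j*435 = ((½)*(1/28) - 4/1/28) - 39*435 = (1/56 - 4*28) - 16965 = (1/56 - 112) - 16965 = -6271/56 - 16965 = -956311/56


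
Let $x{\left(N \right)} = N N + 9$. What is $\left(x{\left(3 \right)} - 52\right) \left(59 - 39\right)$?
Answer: $-680$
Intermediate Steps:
$x{\left(N \right)} = 9 + N^{2}$ ($x{\left(N \right)} = N^{2} + 9 = 9 + N^{2}$)
$\left(x{\left(3 \right)} - 52\right) \left(59 - 39\right) = \left(\left(9 + 3^{2}\right) - 52\right) \left(59 - 39\right) = \left(\left(9 + 9\right) - 52\right) 20 = \left(18 - 52\right) 20 = \left(-34\right) 20 = -680$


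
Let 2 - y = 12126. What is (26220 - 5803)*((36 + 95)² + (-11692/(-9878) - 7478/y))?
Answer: 10491438509778407/29940218 ≈ 3.5041e+8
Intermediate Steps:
y = -12124 (y = 2 - 1*12126 = 2 - 12126 = -12124)
(26220 - 5803)*((36 + 95)² + (-11692/(-9878) - 7478/y)) = (26220 - 5803)*((36 + 95)² + (-11692/(-9878) - 7478/(-12124))) = 20417*(131² + (-11692*(-1/9878) - 7478*(-1/12124))) = 20417*(17161 + (5846/4939 + 3739/6062)) = 20417*(17161 + 53905373/29940218) = 20417*(513857986471/29940218) = 10491438509778407/29940218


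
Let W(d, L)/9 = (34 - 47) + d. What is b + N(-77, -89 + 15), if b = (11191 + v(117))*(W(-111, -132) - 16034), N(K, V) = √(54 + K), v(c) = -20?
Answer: -191582650 + I*√23 ≈ -1.9158e+8 + 4.7958*I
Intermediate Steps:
W(d, L) = -117 + 9*d (W(d, L) = 9*((34 - 47) + d) = 9*(-13 + d) = -117 + 9*d)
b = -191582650 (b = (11191 - 20)*((-117 + 9*(-111)) - 16034) = 11171*((-117 - 999) - 16034) = 11171*(-1116 - 16034) = 11171*(-17150) = -191582650)
b + N(-77, -89 + 15) = -191582650 + √(54 - 77) = -191582650 + √(-23) = -191582650 + I*√23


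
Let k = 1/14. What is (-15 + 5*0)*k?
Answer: -15/14 ≈ -1.0714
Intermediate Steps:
k = 1/14 ≈ 0.071429
(-15 + 5*0)*k = (-15 + 5*0)*(1/14) = (-15 + 0)*(1/14) = -15*1/14 = -15/14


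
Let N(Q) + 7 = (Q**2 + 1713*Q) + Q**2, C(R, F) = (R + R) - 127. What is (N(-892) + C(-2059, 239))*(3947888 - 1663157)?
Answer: 134981907480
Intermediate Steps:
C(R, F) = -127 + 2*R (C(R, F) = 2*R - 127 = -127 + 2*R)
N(Q) = -7 + 2*Q**2 + 1713*Q (N(Q) = -7 + ((Q**2 + 1713*Q) + Q**2) = -7 + (2*Q**2 + 1713*Q) = -7 + 2*Q**2 + 1713*Q)
(N(-892) + C(-2059, 239))*(3947888 - 1663157) = ((-7 + 2*(-892)**2 + 1713*(-892)) + (-127 + 2*(-2059)))*(3947888 - 1663157) = ((-7 + 2*795664 - 1527996) + (-127 - 4118))*2284731 = ((-7 + 1591328 - 1527996) - 4245)*2284731 = (63325 - 4245)*2284731 = 59080*2284731 = 134981907480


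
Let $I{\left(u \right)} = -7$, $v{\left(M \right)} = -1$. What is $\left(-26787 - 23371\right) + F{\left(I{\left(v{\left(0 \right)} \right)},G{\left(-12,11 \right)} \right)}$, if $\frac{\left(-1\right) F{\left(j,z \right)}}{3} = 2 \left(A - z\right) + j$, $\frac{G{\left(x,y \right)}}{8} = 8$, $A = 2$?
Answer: $-49765$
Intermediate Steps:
$G{\left(x,y \right)} = 64$ ($G{\left(x,y \right)} = 8 \cdot 8 = 64$)
$F{\left(j,z \right)} = -12 - 3 j + 6 z$ ($F{\left(j,z \right)} = - 3 \left(2 \left(2 - z\right) + j\right) = - 3 \left(\left(4 - 2 z\right) + j\right) = - 3 \left(4 + j - 2 z\right) = -12 - 3 j + 6 z$)
$\left(-26787 - 23371\right) + F{\left(I{\left(v{\left(0 \right)} \right)},G{\left(-12,11 \right)} \right)} = \left(-26787 - 23371\right) - -393 = -50158 + \left(-12 + 21 + 384\right) = -50158 + 393 = -49765$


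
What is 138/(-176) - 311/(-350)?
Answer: 1609/15400 ≈ 0.10448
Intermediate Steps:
138/(-176) - 311/(-350) = 138*(-1/176) - 311*(-1/350) = -69/88 + 311/350 = 1609/15400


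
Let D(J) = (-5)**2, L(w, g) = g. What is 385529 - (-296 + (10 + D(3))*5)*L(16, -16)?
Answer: 383593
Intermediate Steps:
D(J) = 25
385529 - (-296 + (10 + D(3))*5)*L(16, -16) = 385529 - (-296 + (10 + 25)*5)*(-16) = 385529 - (-296 + 35*5)*(-16) = 385529 - (-296 + 175)*(-16) = 385529 - (-121)*(-16) = 385529 - 1*1936 = 385529 - 1936 = 383593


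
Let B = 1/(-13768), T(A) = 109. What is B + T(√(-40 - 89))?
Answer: 1500711/13768 ≈ 109.00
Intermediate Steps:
B = -1/13768 ≈ -7.2632e-5
B + T(√(-40 - 89)) = -1/13768 + 109 = 1500711/13768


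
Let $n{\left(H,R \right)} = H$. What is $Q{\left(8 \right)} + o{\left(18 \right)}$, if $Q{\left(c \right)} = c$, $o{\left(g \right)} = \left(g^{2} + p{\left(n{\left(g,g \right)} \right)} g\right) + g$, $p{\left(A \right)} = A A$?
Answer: $6182$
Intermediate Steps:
$p{\left(A \right)} = A^{2}$
$o{\left(g \right)} = g + g^{2} + g^{3}$ ($o{\left(g \right)} = \left(g^{2} + g^{2} g\right) + g = \left(g^{2} + g^{3}\right) + g = g + g^{2} + g^{3}$)
$Q{\left(8 \right)} + o{\left(18 \right)} = 8 + 18 \left(1 + 18 + 18^{2}\right) = 8 + 18 \left(1 + 18 + 324\right) = 8 + 18 \cdot 343 = 8 + 6174 = 6182$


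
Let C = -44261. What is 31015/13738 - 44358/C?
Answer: 1982145119/608057618 ≈ 3.2598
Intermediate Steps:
31015/13738 - 44358/C = 31015/13738 - 44358/(-44261) = 31015*(1/13738) - 44358*(-1/44261) = 31015/13738 + 44358/44261 = 1982145119/608057618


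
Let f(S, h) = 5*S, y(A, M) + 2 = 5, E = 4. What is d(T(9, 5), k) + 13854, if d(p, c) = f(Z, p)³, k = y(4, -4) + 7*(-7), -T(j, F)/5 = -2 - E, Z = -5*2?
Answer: -111146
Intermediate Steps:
y(A, M) = 3 (y(A, M) = -2 + 5 = 3)
Z = -10
T(j, F) = 30 (T(j, F) = -5*(-2 - 1*4) = -5*(-2 - 4) = -5*(-6) = 30)
k = -46 (k = 3 + 7*(-7) = 3 - 49 = -46)
d(p, c) = -125000 (d(p, c) = (5*(-10))³ = (-50)³ = -125000)
d(T(9, 5), k) + 13854 = -125000 + 13854 = -111146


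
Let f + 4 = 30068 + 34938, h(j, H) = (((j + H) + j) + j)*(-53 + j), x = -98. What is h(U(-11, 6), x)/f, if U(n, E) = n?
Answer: 4192/32501 ≈ 0.12898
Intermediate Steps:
h(j, H) = (-53 + j)*(H + 3*j) (h(j, H) = (((H + j) + j) + j)*(-53 + j) = ((H + 2*j) + j)*(-53 + j) = (H + 3*j)*(-53 + j) = (-53 + j)*(H + 3*j))
f = 65002 (f = -4 + (30068 + 34938) = -4 + 65006 = 65002)
h(U(-11, 6), x)/f = (-159*(-11) - 53*(-98) + 3*(-11)² - 98*(-11))/65002 = (1749 + 5194 + 3*121 + 1078)*(1/65002) = (1749 + 5194 + 363 + 1078)*(1/65002) = 8384*(1/65002) = 4192/32501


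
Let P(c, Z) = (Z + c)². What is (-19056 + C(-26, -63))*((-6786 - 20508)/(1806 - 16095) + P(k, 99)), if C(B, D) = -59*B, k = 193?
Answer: -7116061448660/4763 ≈ -1.4940e+9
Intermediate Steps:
(-19056 + C(-26, -63))*((-6786 - 20508)/(1806 - 16095) + P(k, 99)) = (-19056 - 59*(-26))*((-6786 - 20508)/(1806 - 16095) + (99 + 193)²) = (-19056 + 1534)*(-27294/(-14289) + 292²) = -17522*(-27294*(-1/14289) + 85264) = -17522*(9098/4763 + 85264) = -17522*406121530/4763 = -7116061448660/4763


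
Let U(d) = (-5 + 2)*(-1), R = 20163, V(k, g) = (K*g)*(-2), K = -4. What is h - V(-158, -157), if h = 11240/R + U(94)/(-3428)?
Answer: 86851637815/69118764 ≈ 1256.6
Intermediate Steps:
V(k, g) = 8*g (V(k, g) = -4*g*(-2) = 8*g)
U(d) = 3 (U(d) = -3*(-1) = 3)
h = 38470231/69118764 (h = 11240/20163 + 3/(-3428) = 11240*(1/20163) + 3*(-1/3428) = 11240/20163 - 3/3428 = 38470231/69118764 ≈ 0.55658)
h - V(-158, -157) = 38470231/69118764 - 8*(-157) = 38470231/69118764 - 1*(-1256) = 38470231/69118764 + 1256 = 86851637815/69118764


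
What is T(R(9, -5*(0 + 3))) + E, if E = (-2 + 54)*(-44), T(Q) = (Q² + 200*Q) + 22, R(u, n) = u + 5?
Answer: 730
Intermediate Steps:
R(u, n) = 5 + u
T(Q) = 22 + Q² + 200*Q
E = -2288 (E = 52*(-44) = -2288)
T(R(9, -5*(0 + 3))) + E = (22 + (5 + 9)² + 200*(5 + 9)) - 2288 = (22 + 14² + 200*14) - 2288 = (22 + 196 + 2800) - 2288 = 3018 - 2288 = 730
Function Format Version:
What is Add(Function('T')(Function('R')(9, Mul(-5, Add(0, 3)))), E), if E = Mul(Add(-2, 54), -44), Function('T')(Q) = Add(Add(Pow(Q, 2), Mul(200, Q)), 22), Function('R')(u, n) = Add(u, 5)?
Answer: 730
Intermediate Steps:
Function('R')(u, n) = Add(5, u)
Function('T')(Q) = Add(22, Pow(Q, 2), Mul(200, Q))
E = -2288 (E = Mul(52, -44) = -2288)
Add(Function('T')(Function('R')(9, Mul(-5, Add(0, 3)))), E) = Add(Add(22, Pow(Add(5, 9), 2), Mul(200, Add(5, 9))), -2288) = Add(Add(22, Pow(14, 2), Mul(200, 14)), -2288) = Add(Add(22, 196, 2800), -2288) = Add(3018, -2288) = 730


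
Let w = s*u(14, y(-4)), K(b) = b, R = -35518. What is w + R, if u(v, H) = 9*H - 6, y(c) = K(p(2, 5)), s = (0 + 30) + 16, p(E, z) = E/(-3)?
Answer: -36070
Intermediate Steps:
p(E, z) = -E/3 (p(E, z) = E*(-⅓) = -E/3)
s = 46 (s = 30 + 16 = 46)
y(c) = -⅔ (y(c) = -⅓*2 = -⅔)
u(v, H) = -6 + 9*H
w = -552 (w = 46*(-6 + 9*(-⅔)) = 46*(-6 - 6) = 46*(-12) = -552)
w + R = -552 - 35518 = -36070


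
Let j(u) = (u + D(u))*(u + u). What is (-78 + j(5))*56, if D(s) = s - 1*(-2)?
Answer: 2352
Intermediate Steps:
D(s) = 2 + s (D(s) = s + 2 = 2 + s)
j(u) = 2*u*(2 + 2*u) (j(u) = (u + (2 + u))*(u + u) = (2 + 2*u)*(2*u) = 2*u*(2 + 2*u))
(-78 + j(5))*56 = (-78 + 4*5*(1 + 5))*56 = (-78 + 4*5*6)*56 = (-78 + 120)*56 = 42*56 = 2352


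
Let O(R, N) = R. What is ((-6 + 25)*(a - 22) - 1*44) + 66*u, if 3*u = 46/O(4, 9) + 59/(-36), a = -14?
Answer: -9199/18 ≈ -511.06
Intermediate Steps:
u = 355/108 (u = (46/4 + 59/(-36))/3 = (46*(¼) + 59*(-1/36))/3 = (23/2 - 59/36)/3 = (⅓)*(355/36) = 355/108 ≈ 3.2870)
((-6 + 25)*(a - 22) - 1*44) + 66*u = ((-6 + 25)*(-14 - 22) - 1*44) + 66*(355/108) = (19*(-36) - 44) + 3905/18 = (-684 - 44) + 3905/18 = -728 + 3905/18 = -9199/18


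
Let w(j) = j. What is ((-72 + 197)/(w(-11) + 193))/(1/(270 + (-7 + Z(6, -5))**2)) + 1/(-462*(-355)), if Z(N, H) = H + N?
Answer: 64014109/304590 ≈ 210.16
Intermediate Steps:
((-72 + 197)/(w(-11) + 193))/(1/(270 + (-7 + Z(6, -5))**2)) + 1/(-462*(-355)) = ((-72 + 197)/(-11 + 193))/(1/(270 + (-7 + (-5 + 6))**2)) + 1/(-462*(-355)) = (125/182)/(1/(270 + (-7 + 1)**2)) - 1/462*(-1/355) = (125*(1/182))/(1/(270 + (-6)**2)) + 1/164010 = 125/(182*(1/(270 + 36))) + 1/164010 = 125/(182*(1/306)) + 1/164010 = (125/182)*306 + 1/164010 = 19125/91 + 1/164010 = 64014109/304590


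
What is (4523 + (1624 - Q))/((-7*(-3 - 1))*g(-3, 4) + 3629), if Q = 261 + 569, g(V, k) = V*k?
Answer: 5317/3293 ≈ 1.6146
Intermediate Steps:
Q = 830
(4523 + (1624 - Q))/((-7*(-3 - 1))*g(-3, 4) + 3629) = (4523 + (1624 - 1*830))/((-7*(-3 - 1))*(-3*4) + 3629) = (4523 + (1624 - 830))/(-7*(-4)*(-12) + 3629) = (4523 + 794)/(28*(-12) + 3629) = 5317/(-336 + 3629) = 5317/3293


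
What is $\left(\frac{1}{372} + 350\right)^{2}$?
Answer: $\frac{16952300401}{138384} \approx 1.225 \cdot 10^{5}$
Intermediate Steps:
$\left(\frac{1}{372} + 350\right)^{2} = \left(\frac{130201}{372}\right)^{2} = \frac{16952300401}{138384}$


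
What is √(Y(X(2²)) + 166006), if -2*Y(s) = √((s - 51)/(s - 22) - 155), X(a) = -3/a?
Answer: √(5498782744 - 182*I*√1264718)/182 ≈ 407.44 - 0.0075829*I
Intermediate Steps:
Y(s) = -√(-155 + (-51 + s)/(-22 + s))/2 (Y(s) = -√((s - 51)/(s - 22) - 155)/2 = -√((-51 + s)/(-22 + s) - 155)/2 = -√(-155 + (-51 + s)/(-22 + s))/2)
√(Y(X(2²)) + 166006) = √(-I*√(-1/(-22 - 3/(2²)))*√(3359 - (-462)/(2²))/2 + 166006) = √(-I*√(-1/(-22 - 3/4))*√(3359 - (-462)/4)/2 + 166006) = √(-I*√(-1/(-22 - 3*¼))*√(3359 - (-462)/4)/2 + 166006) = √(-I*√13898*√(-1/(-22 - ¾))/2/2 + 166006) = √(-I*√13898*√(-1/(-91/4))/2/2 + 166006) = √(-I*√1264718/91/2 + 166006) = √(-I*√1264718/182 + 166006) = √(166006 - I*√1264718/182)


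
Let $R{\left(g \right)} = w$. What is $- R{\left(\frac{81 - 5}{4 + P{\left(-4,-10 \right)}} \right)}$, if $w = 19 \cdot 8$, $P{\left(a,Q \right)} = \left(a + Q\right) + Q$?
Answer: $-152$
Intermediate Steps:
$P{\left(a,Q \right)} = a + 2 Q$ ($P{\left(a,Q \right)} = \left(Q + a\right) + Q = a + 2 Q$)
$w = 152$
$R{\left(g \right)} = 152$
$- R{\left(\frac{81 - 5}{4 + P{\left(-4,-10 \right)}} \right)} = \left(-1\right) 152 = -152$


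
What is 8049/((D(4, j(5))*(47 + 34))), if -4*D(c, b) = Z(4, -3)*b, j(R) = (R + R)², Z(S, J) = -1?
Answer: 2683/675 ≈ 3.9748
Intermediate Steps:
j(R) = 4*R² (j(R) = (2*R)² = 4*R²)
D(c, b) = b/4 (D(c, b) = -(-1)*b/4 = b/4)
8049/((D(4, j(5))*(47 + 34))) = 8049/((((4*5²)/4)*(47 + 34))) = 8049/((((4*25)/4)*81)) = 8049/((((¼)*100)*81)) = 8049/((25*81)) = 8049/2025 = 8049*(1/2025) = 2683/675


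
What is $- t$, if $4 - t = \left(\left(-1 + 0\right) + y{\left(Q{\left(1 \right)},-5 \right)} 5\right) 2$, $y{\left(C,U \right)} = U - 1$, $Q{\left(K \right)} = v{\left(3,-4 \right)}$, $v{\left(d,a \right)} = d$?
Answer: $-66$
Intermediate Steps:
$Q{\left(K \right)} = 3$
$y{\left(C,U \right)} = -1 + U$ ($y{\left(C,U \right)} = U - 1 = -1 + U$)
$t = 66$ ($t = 4 - \left(\left(-1 + 0\right) + \left(-1 - 5\right) 5\right) 2 = 4 - \left(-1 - 30\right) 2 = 4 - \left(-31\right) 2 = 4 - -62 = 4 + 62 = 66$)
$- t = \left(-1\right) 66 = -66$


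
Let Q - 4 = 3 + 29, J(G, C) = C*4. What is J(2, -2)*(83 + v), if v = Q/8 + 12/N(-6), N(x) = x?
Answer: -684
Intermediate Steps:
J(G, C) = 4*C
Q = 36 (Q = 4 + (3 + 29) = 4 + 32 = 36)
v = 5/2 (v = 36/8 + 12/(-6) = 36*(⅛) + 12*(-⅙) = 9/2 - 2 = 5/2 ≈ 2.5000)
J(2, -2)*(83 + v) = (4*(-2))*(83 + 5/2) = -8*171/2 = -684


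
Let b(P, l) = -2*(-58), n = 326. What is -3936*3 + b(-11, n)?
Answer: -11692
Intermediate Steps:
b(P, l) = 116
-3936*3 + b(-11, n) = -3936*3 + 116 = -11808 + 116 = -11692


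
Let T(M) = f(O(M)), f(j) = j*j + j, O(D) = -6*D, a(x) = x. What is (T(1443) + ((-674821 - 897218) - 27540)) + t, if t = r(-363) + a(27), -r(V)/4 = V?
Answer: 73354206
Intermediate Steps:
r(V) = -4*V
f(j) = j + j² (f(j) = j² + j = j + j²)
T(M) = -6*M*(1 - 6*M) (T(M) = (-6*M)*(1 - 6*M) = -6*M*(1 - 6*M))
t = 1479 (t = -4*(-363) + 27 = 1452 + 27 = 1479)
(T(1443) + ((-674821 - 897218) - 27540)) + t = (6*1443*(-1 + 6*1443) + ((-674821 - 897218) - 27540)) + 1479 = (6*1443*(-1 + 8658) + (-1572039 - 27540)) + 1479 = (6*1443*8657 - 1599579) + 1479 = (74952306 - 1599579) + 1479 = 73352727 + 1479 = 73354206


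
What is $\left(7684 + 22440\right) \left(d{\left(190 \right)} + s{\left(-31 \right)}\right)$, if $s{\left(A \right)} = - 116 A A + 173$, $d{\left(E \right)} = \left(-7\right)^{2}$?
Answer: $-3351415496$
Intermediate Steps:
$d{\left(E \right)} = 49$
$s{\left(A \right)} = 173 - 116 A^{2}$ ($s{\left(A \right)} = - 116 A^{2} + 173 = 173 - 116 A^{2}$)
$\left(7684 + 22440\right) \left(d{\left(190 \right)} + s{\left(-31 \right)}\right) = \left(7684 + 22440\right) \left(49 + \left(173 - 116 \left(-31\right)^{2}\right)\right) = 30124 \left(49 + \left(173 - 111476\right)\right) = 30124 \left(49 - 111303\right) = 30124 \left(-111254\right) = -3351415496$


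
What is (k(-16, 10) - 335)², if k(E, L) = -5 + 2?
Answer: 114244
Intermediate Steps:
k(E, L) = -3
(k(-16, 10) - 335)² = (-3 - 335)² = (-338)² = 114244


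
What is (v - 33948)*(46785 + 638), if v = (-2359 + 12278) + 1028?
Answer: -1090776423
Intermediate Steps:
v = 10947 (v = 9919 + 1028 = 10947)
(v - 33948)*(46785 + 638) = (10947 - 33948)*(46785 + 638) = -23001*47423 = -1090776423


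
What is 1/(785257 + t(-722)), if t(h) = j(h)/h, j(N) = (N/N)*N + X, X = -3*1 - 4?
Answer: 722/566956283 ≈ 1.2735e-6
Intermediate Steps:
X = -7 (X = -3 - 4 = -7)
j(N) = -7 + N (j(N) = (N/N)*N - 7 = 1*N - 7 = N - 7 = -7 + N)
t(h) = (-7 + h)/h
1/(785257 + t(-722)) = 1/(785257 + (-7 - 722)/(-722)) = 1/(785257 - 1/722*(-729)) = 1/(785257 + 729/722) = 1/(566956283/722) = 722/566956283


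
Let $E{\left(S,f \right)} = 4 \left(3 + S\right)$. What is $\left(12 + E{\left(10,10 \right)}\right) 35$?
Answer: $2240$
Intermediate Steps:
$E{\left(S,f \right)} = 12 + 4 S$
$\left(12 + E{\left(10,10 \right)}\right) 35 = \left(12 + \left(12 + 4 \cdot 10\right)\right) 35 = \left(12 + \left(12 + 40\right)\right) 35 = \left(12 + 52\right) 35 = 64 \cdot 35 = 2240$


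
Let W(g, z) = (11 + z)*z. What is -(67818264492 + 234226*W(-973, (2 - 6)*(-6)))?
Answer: -68015014332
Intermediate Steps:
W(g, z) = z*(11 + z)
-(67818264492 + 234226*W(-973, (2 - 6)*(-6))) = -(67818264492 - 1405356*(2 - 6)*(11 + (2 - 6)*(-6))) = -234226/(1/(289542 + (-4*(-6))*(11 - 4*(-6)))) = -(67818264492 + 5621424*(11 + 24)) = -234226/(1/(289542 + 24*35)) = -234226/(1/(289542 + 840)) = -234226/(1/290382) = -234226/1/290382 = -234226*290382 = -68015014332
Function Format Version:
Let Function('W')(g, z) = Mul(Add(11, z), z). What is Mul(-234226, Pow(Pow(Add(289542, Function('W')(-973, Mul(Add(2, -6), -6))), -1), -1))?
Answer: -68015014332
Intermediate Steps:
Function('W')(g, z) = Mul(z, Add(11, z))
Mul(-234226, Pow(Pow(Add(289542, Function('W')(-973, Mul(Add(2, -6), -6))), -1), -1)) = Mul(-234226, Pow(Pow(Add(289542, Mul(Mul(Add(2, -6), -6), Add(11, Mul(Add(2, -6), -6)))), -1), -1)) = Mul(-234226, Pow(Pow(Add(289542, Mul(Mul(-4, -6), Add(11, Mul(-4, -6)))), -1), -1)) = Mul(-234226, Pow(Pow(Add(289542, Mul(24, Add(11, 24))), -1), -1)) = Mul(-234226, Pow(Pow(Add(289542, Mul(24, 35)), -1), -1)) = Mul(-234226, Pow(Pow(Add(289542, 840), -1), -1)) = Mul(-234226, Pow(Pow(290382, -1), -1)) = Mul(-234226, Pow(Rational(1, 290382), -1)) = Mul(-234226, 290382) = -68015014332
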